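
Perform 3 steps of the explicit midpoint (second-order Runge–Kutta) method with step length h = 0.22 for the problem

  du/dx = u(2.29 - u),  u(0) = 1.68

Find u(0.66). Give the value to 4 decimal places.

2.1147

Midpoint: k1 = f(x_n, u_n); k2 = f(x_n + h/2, u_n + (h/2)·k1); u_{n+1} = u_n + h·k2.
x=0.000000, u=1.680000:
  k1 = f(0.000000, 1.680000) = 1.024800
  k2 = f(0.110000, 1.792728) = 0.891473
  u ← 1.680000 + 0.22·0.891473 = 1.876124
x=0.220000, u=1.876124:
  k1 = f(0.220000, 1.876124) = 0.776482
  k2 = f(0.330000, 1.961537) = 0.644292
  u ← 1.876124 + 0.22·0.644292 = 2.017868
x=0.440000, u=2.017868:
  k1 = f(0.440000, 2.017868) = 0.549126
  k2 = f(0.550000, 2.078272) = 0.440028
  u ← 2.017868 + 0.22·0.440028 = 2.114675
u(0.66) ≈ 2.1147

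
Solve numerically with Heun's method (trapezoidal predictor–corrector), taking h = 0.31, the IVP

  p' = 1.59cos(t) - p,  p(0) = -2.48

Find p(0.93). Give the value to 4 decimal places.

-0.2233

Heun: k1 = f(t_n, p_n); k2 = f(t_n + h, p_n + h·k1); p_{n+1} = p_n + (h/2)·(k1 + k2).
t=0.000000, p=-2.480000:
  k1 = f(0.000000, -2.480000) = 4.070000
  k2 = f(0.310000, -1.218300) = 2.732510
  p ← -2.480000 + (0.31/2)·(4.070000 + 2.732510) = -1.425611
t=0.310000, p=-1.425611:
  k1 = f(0.310000, -1.425611) = 2.939821
  k2 = f(0.620000, -0.514266) = 1.808333
  p ← -1.425611 + (0.31/2)·(2.939821 + 1.808333) = -0.689647
t=0.620000, p=-0.689647:
  k1 = f(0.620000, -0.689647) = 1.983714
  k2 = f(0.930000, -0.074696) = 1.025252
  p ← -0.689647 + (0.31/2)·(1.983714 + 1.025252) = -0.223257
p(0.93) ≈ -0.2233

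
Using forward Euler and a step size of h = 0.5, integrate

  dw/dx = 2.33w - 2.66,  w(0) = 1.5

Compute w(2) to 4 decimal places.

Euler: w_{n+1} = w_n + h·f(x_n, w_n).
x=0.000000, w=1.500000: f=0.835000 → w ← 1.500000 + 0.5·0.835000 = 1.917500
x=0.500000, w=1.917500: f=1.807775 → w ← 1.917500 + 0.5·1.807775 = 2.821388
x=1.000000, w=2.821388: f=3.913833 → w ← 2.821388 + 0.5·3.913833 = 4.778304
x=1.500000, w=4.778304: f=8.473448 → w ← 4.778304 + 0.5·8.473448 = 9.015028
w(2) ≈ 9.0150

9.0150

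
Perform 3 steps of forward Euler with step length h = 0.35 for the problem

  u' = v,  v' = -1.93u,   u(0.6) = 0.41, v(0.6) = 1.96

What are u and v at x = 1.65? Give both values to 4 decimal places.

2.0150, -0.1956

Euler on (u,v): u_{n+1} = u_n + h·u', v_{n+1} = v_n + h·v'.
0.600000: (0.410000, 1.960000); f=(1.960000, -0.791300) → (1.096000, 1.683045)
0.950000: (1.096000, 1.683045); f=(1.683045, -2.115280) → (1.685066, 0.942697)
1.300000: (1.685066, 0.942697); f=(0.942697, -3.252177) → (2.015010, -0.195565)
(u(1.65), v(1.65)) ≈ (2.0150, -0.1956)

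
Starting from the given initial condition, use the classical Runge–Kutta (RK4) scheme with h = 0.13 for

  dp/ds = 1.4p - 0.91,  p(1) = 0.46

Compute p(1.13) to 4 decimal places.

0.4221

RK4: k1 = f(s_n, p_n); k2 = f(s_n + h/2, p_n + (h/2)·k1); k3 = f(s_n + h/2, p_n + (h/2)·k2); k4 = f(s_n + h, p_n + h·k3); p_{n+1} = p_n + (h/6)·(k1 + 2k2 + 2k3 + k4).
s=1.000000, p=0.460000:
  k1 = f(1.000000, 0.460000) = -0.266000
  k2 = f(1.065000, 0.442710) = -0.290206
  k3 = f(1.065000, 0.441137) = -0.292409
  k4 = f(1.130000, 0.421987) = -0.319218
  p ← 0.460000 + (0.13/6)·(k1 + 2k2 + 2k3 + k4) = 0.422074
p(1.13) ≈ 0.4221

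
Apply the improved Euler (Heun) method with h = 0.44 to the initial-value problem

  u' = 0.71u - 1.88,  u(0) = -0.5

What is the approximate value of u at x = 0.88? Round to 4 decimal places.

Heun: k1 = f(x_n, u_n); k2 = f(x_n + h, u_n + h·k1); u_{n+1} = u_n + (h/2)·(k1 + k2).
x=0.000000, u=-0.500000:
  k1 = f(0.000000, -0.500000) = -2.235000
  k2 = f(0.440000, -1.483400) = -2.933214
  u ← -0.500000 + (0.44/2)·(-2.235000 + (-2.933214)) = -1.637007
x=0.440000, u=-1.637007:
  k1 = f(0.440000, -1.637007) = -3.042275
  k2 = f(0.880000, -2.975608) = -3.992682
  u ← -1.637007 + (0.44/2)·(-3.042275 + (-3.992682)) = -3.184698
u(0.88) ≈ -3.1847

-3.1847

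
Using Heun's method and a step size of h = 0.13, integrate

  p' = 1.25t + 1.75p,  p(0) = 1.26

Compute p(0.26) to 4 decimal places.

2.0267

Heun: k1 = f(t_n, p_n); k2 = f(t_n + h, p_n + h·k1); p_{n+1} = p_n + (h/2)·(k1 + k2).
t=0.000000, p=1.260000:
  k1 = f(0.000000, 1.260000) = 2.205000
  k2 = f(0.130000, 1.546650) = 2.869138
  p ← 1.260000 + (0.13/2)·(2.205000 + 2.869138) = 1.589819
t=0.130000, p=1.589819:
  k1 = f(0.130000, 1.589819) = 2.944683
  k2 = f(0.260000, 1.972628) = 3.777099
  p ← 1.589819 + (0.13/2)·(2.944683 + 3.777099) = 2.026735
p(0.26) ≈ 2.0267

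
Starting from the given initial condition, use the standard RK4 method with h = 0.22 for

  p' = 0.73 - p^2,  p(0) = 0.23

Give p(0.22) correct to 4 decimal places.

0.3702

RK4: k1 = f(t_n, p_n); k2 = f(t_n + h/2, p_n + (h/2)·k1); k3 = f(t_n + h/2, p_n + (h/2)·k2); k4 = f(t_n + h, p_n + h·k3); p_{n+1} = p_n + (h/6)·(k1 + 2k2 + 2k3 + k4).
t=0.000000, p=0.230000:
  k1 = f(0.000000, 0.230000) = 0.677100
  k2 = f(0.110000, 0.304481) = 0.637291
  k3 = f(0.110000, 0.300102) = 0.639939
  k4 = f(0.220000, 0.370787) = 0.592517
  p ← 0.230000 + (0.22/6)·(k1 + 2k2 + 2k3 + k4) = 0.370216
p(0.22) ≈ 0.3702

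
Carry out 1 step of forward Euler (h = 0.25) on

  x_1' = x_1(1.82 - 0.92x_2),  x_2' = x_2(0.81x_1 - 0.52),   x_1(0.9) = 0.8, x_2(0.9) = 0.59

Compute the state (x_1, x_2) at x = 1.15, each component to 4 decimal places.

1.0554, 0.6089

Euler on (x_1,x_2): x_1_{n+1} = x_1_n + h·x_1', x_2_{n+1} = x_2_n + h·x_2'.
0.900000: (0.800000, 0.590000); f=(1.021760, 0.075520) → (1.055440, 0.608880)
(x_1(1.15), x_2(1.15)) ≈ (1.0554, 0.6089)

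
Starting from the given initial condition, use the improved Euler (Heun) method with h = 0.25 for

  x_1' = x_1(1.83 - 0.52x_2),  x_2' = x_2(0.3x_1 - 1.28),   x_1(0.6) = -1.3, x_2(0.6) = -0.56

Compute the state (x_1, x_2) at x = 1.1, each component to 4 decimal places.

-3.4603, -0.2250

Heun on (x_1,x_2): k1 = f(x_n, state_n); k2 = f(x_n + h, state_n + h·k1); state_{n+1} = state_n + (h/2)·(k1 + k2).
0.600000: (-1.300000, -0.560000)
  k1 = (-2.757560, 0.935200)
  predictor → (-1.989390, -0.326200)
  k2 = (-3.978032, 0.612218)
  → (-2.141949, -0.366573)
0.850000: (-2.141949, -0.366573)
  k1 = (-4.328060, 0.704767)
  predictor → (-3.223964, -0.190381)
  k2 = (-6.219021, 0.427822)
  → (-3.460334, -0.224999)
(x_1(1.1), x_2(1.1)) ≈ (-3.4603, -0.2250)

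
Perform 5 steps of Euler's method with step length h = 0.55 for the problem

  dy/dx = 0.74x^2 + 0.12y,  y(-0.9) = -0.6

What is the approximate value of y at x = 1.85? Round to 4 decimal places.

Euler: y_{n+1} = y_n + h·f(x_n, y_n).
x=-0.900000, y=-0.600000: f=0.527400 → y ← -0.600000 + 0.55·0.527400 = -0.309930
x=-0.350000, y=-0.309930: f=0.053458 → y ← -0.309930 + 0.55·0.053458 = -0.280528
x=0.200000, y=-0.280528: f=-0.004063 → y ← -0.280528 + 0.55·(-0.004063) = -0.282763
x=0.750000, y=-0.282763: f=0.382318 → y ← -0.282763 + 0.55·0.382318 = -0.072488
x=1.300000, y=-0.072488: f=1.241901 → y ← -0.072488 + 0.55·1.241901 = 0.610558
y(1.85) ≈ 0.6106

0.6106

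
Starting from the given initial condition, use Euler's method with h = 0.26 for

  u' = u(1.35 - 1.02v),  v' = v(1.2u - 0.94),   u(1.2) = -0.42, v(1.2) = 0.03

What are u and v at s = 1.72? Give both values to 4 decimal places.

-0.7593, 0.0109

Euler on (u,v): u_{n+1} = u_n + h·u', v_{n+1} = v_n + h·v'.
1.200000: (-0.420000, 0.030000); f=(-0.554148, -0.043320) → (-0.564078, 0.018737)
1.460000: (-0.564078, 0.018737); f=(-0.750726, -0.030295) → (-0.759267, 0.010860)
(u(1.72), v(1.72)) ≈ (-0.7593, 0.0109)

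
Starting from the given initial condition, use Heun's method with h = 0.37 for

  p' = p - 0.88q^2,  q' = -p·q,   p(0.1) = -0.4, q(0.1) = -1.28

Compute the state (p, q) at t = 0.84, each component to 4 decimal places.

Heun on (p,q): k1 = f(t_n, state_n); k2 = f(t_n + h, state_n + h·k1); state_{n+1} = state_n + (h/2)·(k1 + k2).
0.100000: (-0.400000, -1.280000)
  k1 = (-1.841792, -0.512000)
  predictor → (-1.081463, -1.469440)
  k2 = (-2.981606, -1.589145)
  → (-1.292329, -1.668712)
0.470000: (-1.292329, -1.668712)
  k1 = (-3.742776, -2.156524)
  predictor → (-2.677156, -2.466626)
  k2 = (-8.031290, -6.603542)
  → (-3.470531, -3.289324)
(p(0.84), q(0.84)) ≈ (-3.4705, -3.2893)

-3.4705, -3.2893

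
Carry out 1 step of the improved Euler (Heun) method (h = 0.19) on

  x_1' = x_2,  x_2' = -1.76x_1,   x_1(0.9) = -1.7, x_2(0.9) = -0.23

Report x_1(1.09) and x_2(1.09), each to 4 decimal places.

Heun on (x_1,x_2): k1 = f(t_n, state_n); k2 = f(t_n + h, state_n + h·k1); state_{n+1} = state_n + (h/2)·(k1 + k2).
0.900000: (-1.700000, -0.230000)
  k1 = (-0.230000, 2.992000)
  predictor → (-1.743700, 0.338480)
  k2 = (0.338480, 3.068912)
  → (-1.689694, 0.345787)
(x_1(1.09), x_2(1.09)) ≈ (-1.6897, 0.3458)

-1.6897, 0.3458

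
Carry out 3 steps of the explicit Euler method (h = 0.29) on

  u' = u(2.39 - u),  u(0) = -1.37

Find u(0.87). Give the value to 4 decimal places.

-27.3841

Euler: u_{n+1} = u_n + h·f(x_n, u_n).
x=0.000000, u=-1.370000: f=-5.151200 → u ← -1.370000 + 0.29·(-5.151200) = -2.863848
x=0.290000, u=-2.863848: f=-15.046222 → u ← -2.863848 + 0.29·(-15.046222) = -7.227252
x=0.580000, u=-7.227252: f=-69.506311 → u ← -7.227252 + 0.29·(-69.506311) = -27.384082
u(0.87) ≈ -27.3841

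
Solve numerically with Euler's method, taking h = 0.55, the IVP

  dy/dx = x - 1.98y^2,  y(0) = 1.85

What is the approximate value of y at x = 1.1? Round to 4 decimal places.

-5.4117

Euler: y_{n+1} = y_n + h·f(x_n, y_n).
x=0.000000, y=1.850000: f=-6.776550 → y ← 1.850000 + 0.55·(-6.776550) = -1.877103
x=0.550000, y=-1.877103: f=-6.426557 → y ← -1.877103 + 0.55·(-6.426557) = -5.411709
y(1.1) ≈ -5.4117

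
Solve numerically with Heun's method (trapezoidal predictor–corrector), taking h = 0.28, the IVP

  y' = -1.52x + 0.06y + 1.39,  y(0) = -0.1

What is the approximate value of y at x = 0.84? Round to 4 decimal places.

Heun: k1 = f(x_n, y_n); k2 = f(x_n + h, y_n + h·k1); y_{n+1} = y_n + (h/2)·(k1 + k2).
x=0.000000, y=-0.100000:
  k1 = f(0.000000, -0.100000) = 1.384000
  k2 = f(0.280000, 0.287520) = 0.981651
  y ← -0.100000 + (0.28/2)·(1.384000 + 0.981651) = 0.231191
x=0.280000, y=0.231191:
  k1 = f(0.280000, 0.231191) = 0.978271
  k2 = f(0.560000, 0.505107) = 0.569106
  y ← 0.231191 + (0.28/2)·(0.978271 + 0.569106) = 0.447824
x=0.560000, y=0.447824:
  k1 = f(0.560000, 0.447824) = 0.565669
  k2 = f(0.840000, 0.606212) = 0.149573
  y ← 0.447824 + (0.28/2)·(0.565669 + 0.149573) = 0.547958
y(0.84) ≈ 0.5480

0.5480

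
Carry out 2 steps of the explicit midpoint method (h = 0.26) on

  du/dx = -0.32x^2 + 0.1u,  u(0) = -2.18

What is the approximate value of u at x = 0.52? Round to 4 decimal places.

-2.3105

Midpoint: k1 = f(x_n, u_n); k2 = f(x_n + h/2, u_n + (h/2)·k1); u_{n+1} = u_n + h·k2.
x=0.000000, u=-2.180000:
  k1 = f(0.000000, -2.180000) = -0.218000
  k2 = f(0.130000, -2.208340) = -0.226242
  u ← -2.180000 + 0.26·(-0.226242) = -2.238823
x=0.260000, u=-2.238823:
  k1 = f(0.260000, -2.238823) = -0.245514
  k2 = f(0.390000, -2.270740) = -0.275746
  u ← -2.238823 + 0.26·(-0.275746) = -2.310517
u(0.52) ≈ -2.3105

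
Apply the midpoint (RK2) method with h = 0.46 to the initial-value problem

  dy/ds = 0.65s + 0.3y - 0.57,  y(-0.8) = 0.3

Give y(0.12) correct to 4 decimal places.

-0.4613

Midpoint: k1 = f(s_n, y_n); k2 = f(s_n + h/2, y_n + (h/2)·k1); y_{n+1} = y_n + h·k2.
s=-0.800000, y=0.300000:
  k1 = f(-0.800000, 0.300000) = -1.000000
  k2 = f(-0.570000, 0.070000) = -0.919500
  y ← 0.300000 + 0.46·(-0.919500) = -0.122970
s=-0.340000, y=-0.122970:
  k1 = f(-0.340000, -0.122970) = -0.827891
  k2 = f(-0.110000, -0.313385) = -0.735515
  y ← -0.122970 + 0.46·(-0.735515) = -0.461307
y(0.12) ≈ -0.4613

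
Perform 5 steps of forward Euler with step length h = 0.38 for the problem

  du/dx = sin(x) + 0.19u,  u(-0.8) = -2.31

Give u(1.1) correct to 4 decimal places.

Euler: u_{n+1} = u_n + h·f(x_n, u_n).
x=-0.800000, u=-2.310000: f=-1.156256 → u ← -2.310000 + 0.38·(-1.156256) = -2.749377
x=-0.420000, u=-2.749377: f=-0.930142 → u ← -2.749377 + 0.38·(-0.930142) = -3.102831
x=-0.040000, u=-3.102831: f=-0.629527 → u ← -3.102831 + 0.38·(-0.629527) = -3.342052
x=0.340000, u=-3.342052: f=-0.301503 → u ← -3.342052 + 0.38·(-0.301503) = -3.456623
x=0.720000, u=-3.456623: f=0.002626 → u ← -3.456623 + 0.38·0.002626 = -3.455625
u(1.1) ≈ -3.4556

-3.4556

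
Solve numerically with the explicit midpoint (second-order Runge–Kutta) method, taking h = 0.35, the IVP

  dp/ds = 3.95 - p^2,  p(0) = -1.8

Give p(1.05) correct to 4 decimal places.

0.9540

Midpoint: k1 = f(s_n, p_n); k2 = f(s_n + h/2, p_n + (h/2)·k1); p_{n+1} = p_n + h·k2.
s=0.000000, p=-1.800000:
  k1 = f(0.000000, -1.800000) = 0.710000
  k2 = f(0.175000, -1.675750) = 1.141862
  p ← -1.800000 + 0.35·1.141862 = -1.400348
s=0.350000, p=-1.400348:
  k1 = f(0.350000, -1.400348) = 1.989025
  k2 = f(0.525000, -1.052269) = 2.842730
  p ← -1.400348 + 0.35·2.842730 = -0.405393
s=0.700000, p=-0.405393:
  k1 = f(0.700000, -0.405393) = 3.785657
  k2 = f(0.875000, 0.257097) = 3.883901
  p ← -0.405393 + 0.35·3.883901 = 0.953973
p(1.05) ≈ 0.9540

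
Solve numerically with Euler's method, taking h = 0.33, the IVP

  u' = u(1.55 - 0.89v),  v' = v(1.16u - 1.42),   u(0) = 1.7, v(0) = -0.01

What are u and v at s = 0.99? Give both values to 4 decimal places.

Euler on (u,v): u_{n+1} = u_n + h·u', v_{n+1} = v_n + h·v'.
0.000000: (1.700000, -0.010000); f=(2.650130, -0.005520) → (2.574543, -0.011822)
0.330000: (2.574543, -0.011822); f=(4.017629, -0.018518) → (3.900360, -0.017933)
0.660000: (3.900360, -0.017933); f=(6.107808, -0.055670) → (5.915937, -0.036304)
(u(0.99), v(0.99)) ≈ (5.9159, -0.0363)

5.9159, -0.0363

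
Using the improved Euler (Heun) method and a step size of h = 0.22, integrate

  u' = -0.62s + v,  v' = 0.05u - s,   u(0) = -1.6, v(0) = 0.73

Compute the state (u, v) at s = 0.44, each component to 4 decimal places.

-1.3568, 0.6011

Heun on (u,v): k1 = f(s_n, state_n); k2 = f(s_n + h, state_n + h·k1); state_{n+1} = state_n + (h/2)·(k1 + k2).
0.000000: (-1.600000, 0.730000)
  k1 = (0.730000, -0.080000)
  predictor → (-1.439400, 0.712400)
  k2 = (0.576000, -0.291970)
  → (-1.456340, 0.689083)
0.220000: (-1.456340, 0.689083)
  k1 = (0.552683, -0.292817)
  predictor → (-1.334750, 0.624664)
  k2 = (0.351864, -0.506737)
  → (-1.356840, 0.601132)
(u(0.44), v(0.44)) ≈ (-1.3568, 0.6011)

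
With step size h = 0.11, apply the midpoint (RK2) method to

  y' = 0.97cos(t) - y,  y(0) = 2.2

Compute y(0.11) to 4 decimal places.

Midpoint: k1 = f(t_n, y_n); k2 = f(t_n + h/2, y_n + (h/2)·k1); y_{n+1} = y_n + h·k2.
t=0.000000, y=2.200000:
  k1 = f(0.000000, 2.200000) = -1.230000
  k2 = f(0.055000, 2.132350) = -1.163817
  y ← 2.200000 + 0.11·(-1.163817) = 2.071980
y(0.11) ≈ 2.0720

2.0720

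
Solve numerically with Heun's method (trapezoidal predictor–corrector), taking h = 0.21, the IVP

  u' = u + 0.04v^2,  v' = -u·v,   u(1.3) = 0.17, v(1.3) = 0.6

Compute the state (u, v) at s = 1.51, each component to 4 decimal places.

0.2127, 0.5766

Heun on (u,v): k1 = f(s_n, state_n); k2 = f(s_n + h, state_n + h·k1); state_{n+1} = state_n + (h/2)·(k1 + k2).
1.300000: (0.170000, 0.600000)
  k1 = (0.184400, -0.102000)
  predictor → (0.208724, 0.578580)
  k2 = (0.222114, -0.120764)
  → (0.212684, 0.576610)
(u(1.51), v(1.51)) ≈ (0.2127, 0.5766)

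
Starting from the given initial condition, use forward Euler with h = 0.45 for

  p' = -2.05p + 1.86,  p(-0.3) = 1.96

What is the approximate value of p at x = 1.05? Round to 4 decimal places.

Euler: p_{n+1} = p_n + h·f(x_n, p_n).
x=-0.300000, p=1.960000: f=-2.158000 → p ← 1.960000 + 0.45·(-2.158000) = 0.988900
x=0.150000, p=0.988900: f=-0.167245 → p ← 0.988900 + 0.45·(-0.167245) = 0.913640
x=0.600000, p=0.913640: f=-0.012961 → p ← 0.913640 + 0.45·(-0.012961) = 0.907807
p(1.05) ≈ 0.9078

0.9078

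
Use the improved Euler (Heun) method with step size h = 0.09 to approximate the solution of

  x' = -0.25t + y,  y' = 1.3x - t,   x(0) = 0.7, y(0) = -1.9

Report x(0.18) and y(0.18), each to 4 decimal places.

0.3662, -1.7919

Heun on (x,y): k1 = f(t_n, state_n); k2 = f(t_n + h, state_n + h·k1); state_{n+1} = state_n + (h/2)·(k1 + k2).
0.000000: (0.700000, -1.900000)
  k1 = (-1.900000, 0.910000)
  predictor → (0.529000, -1.818100)
  k2 = (-1.840600, 0.597700)
  → (0.531673, -1.832153)
0.090000: (0.531673, -1.832153)
  k1 = (-1.854653, 0.601175)
  predictor → (0.364754, -1.778048)
  k2 = (-1.823048, 0.294180)
  → (0.366176, -1.791863)
(x(0.18), y(0.18)) ≈ (0.3662, -1.7919)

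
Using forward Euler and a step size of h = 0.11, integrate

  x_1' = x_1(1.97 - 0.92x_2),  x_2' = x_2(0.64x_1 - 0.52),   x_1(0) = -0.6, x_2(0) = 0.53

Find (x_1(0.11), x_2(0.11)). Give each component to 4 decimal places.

Euler on (x_1,x_2): x_1_{n+1} = x_1_n + h·x_1', x_2_{n+1} = x_2_n + h·x_2'.
0.000000: (-0.600000, 0.530000); f=(-0.889440, -0.479120) → (-0.697838, 0.477297)
(x_1(0.11), x_2(0.11)) ≈ (-0.6978, 0.4773)

-0.6978, 0.4773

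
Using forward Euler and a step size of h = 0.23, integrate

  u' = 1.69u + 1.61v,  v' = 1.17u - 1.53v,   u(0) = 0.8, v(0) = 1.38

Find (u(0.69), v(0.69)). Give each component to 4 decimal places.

Euler on (u,v): u_{n+1} = u_n + h·u', v_{n+1} = v_n + h·v'.
0.000000: (0.800000, 1.380000); f=(3.573800, -1.175400) → (1.621974, 1.109658)
0.230000: (1.621974, 1.109658); f=(4.527685, 0.199933) → (2.663342, 1.155643)
0.460000: (2.663342, 1.155643); f=(6.361632, 1.347977) → (4.126517, 1.465677)
(u(0.69), v(0.69)) ≈ (4.1265, 1.4657)

4.1265, 1.4657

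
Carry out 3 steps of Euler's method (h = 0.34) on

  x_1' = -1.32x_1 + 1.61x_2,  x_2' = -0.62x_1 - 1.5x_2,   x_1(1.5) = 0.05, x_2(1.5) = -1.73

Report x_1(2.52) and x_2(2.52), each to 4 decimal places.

-0.6624, 0.0948

Euler on (x_1,x_2): x_1_{n+1} = x_1_n + h·x_1', x_2_{n+1} = x_2_n + h·x_2'.
1.500000: (0.050000, -1.730000); f=(-2.851300, 2.564000) → (-0.919442, -0.858240)
1.840000: (-0.919442, -0.858240); f=(-0.168103, 1.857414) → (-0.976597, -0.226719)
2.180000: (-0.976597, -0.226719); f=(0.924090, 0.945569) → (-0.662406, 0.094774)
(x_1(2.52), x_2(2.52)) ≈ (-0.6624, 0.0948)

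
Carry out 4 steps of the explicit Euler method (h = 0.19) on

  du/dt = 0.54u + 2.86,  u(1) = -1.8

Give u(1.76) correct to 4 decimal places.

Euler: u_{n+1} = u_n + h·f(t_n, u_n).
t=1.000000, u=-1.800000: f=1.888000 → u ← -1.800000 + 0.19·1.888000 = -1.441280
t=1.190000, u=-1.441280: f=2.081709 → u ← -1.441280 + 0.19·2.081709 = -1.045755
t=1.380000, u=-1.045755: f=2.295292 → u ← -1.045755 + 0.19·2.295292 = -0.609650
t=1.570000, u=-0.609650: f=2.530789 → u ← -0.609650 + 0.19·2.530789 = -0.128800
u(1.76) ≈ -0.1288

-0.1288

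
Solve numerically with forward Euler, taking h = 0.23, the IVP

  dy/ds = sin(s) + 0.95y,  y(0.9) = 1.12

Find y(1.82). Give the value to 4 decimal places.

Euler: y_{n+1} = y_n + h·f(s_n, y_n).
s=0.900000, y=1.120000: f=1.847327 → y ← 1.120000 + 0.23·1.847327 = 1.544885
s=1.130000, y=1.544885: f=2.372053 → y ← 1.544885 + 0.23·2.372053 = 2.090457
s=1.360000, y=2.090457: f=2.963799 → y ← 2.090457 + 0.23·2.963799 = 2.772131
s=1.590000, y=2.772131: f=3.633340 → y ← 2.772131 + 0.23·3.633340 = 3.607799
y(1.82) ≈ 3.6078

3.6078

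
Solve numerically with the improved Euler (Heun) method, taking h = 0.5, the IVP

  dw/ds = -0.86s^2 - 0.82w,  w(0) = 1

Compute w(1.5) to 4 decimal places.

-0.4951

Heun: k1 = f(s_n, w_n); k2 = f(s_n + h, w_n + h·k1); w_{n+1} = w_n + (h/2)·(k1 + k2).
s=0.000000, w=1.000000:
  k1 = f(0.000000, 1.000000) = -0.820000
  k2 = f(0.500000, 0.590000) = -0.698800
  w ← 1.000000 + (0.5/2)·(-0.820000 + (-0.698800)) = 0.620300
s=0.500000, w=0.620300:
  k1 = f(0.500000, 0.620300) = -0.723646
  k2 = f(1.000000, 0.258477) = -1.071951
  w ← 0.620300 + (0.5/2)·(-0.723646 + (-1.071951)) = 0.171401
s=1.000000, w=0.171401:
  k1 = f(1.000000, 0.171401) = -1.000549
  k2 = f(1.500000, -0.328874) = -1.665324
  w ← 0.171401 + (0.5/2)·(-1.000549 + (-1.665324)) = -0.495067
w(1.5) ≈ -0.4951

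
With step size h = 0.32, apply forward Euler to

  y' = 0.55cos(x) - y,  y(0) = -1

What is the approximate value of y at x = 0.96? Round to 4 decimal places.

0.0217

Euler: y_{n+1} = y_n + h·f(x_n, y_n).
x=0.000000, y=-1.000000: f=1.550000 → y ← -1.000000 + 0.32·1.550000 = -0.504000
x=0.320000, y=-0.504000: f=1.026079 → y ← -0.504000 + 0.32·1.026079 = -0.175655
x=0.640000, y=-0.175655: f=0.616807 → y ← -0.175655 + 0.32·0.616807 = 0.021724
y(0.96) ≈ 0.0217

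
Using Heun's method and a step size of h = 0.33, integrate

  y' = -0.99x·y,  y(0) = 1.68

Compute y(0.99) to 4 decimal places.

Heun: k1 = f(x_n, y_n); k2 = f(x_n + h, y_n + h·k1); y_{n+1} = y_n + (h/2)·(k1 + k2).
x=0.000000, y=1.680000:
  k1 = f(0.000000, 1.680000) = 0.000000
  k2 = f(0.330000, 1.680000) = -0.548856
  y ← 1.680000 + (0.33/2)·(0.000000 + (-0.548856)) = 1.589439
x=0.330000, y=1.589439:
  k1 = f(0.330000, 1.589439) = -0.519270
  k2 = f(0.660000, 1.418080) = -0.926573
  y ← 1.589439 + (0.33/2)·(-0.519270 + (-0.926573)) = 1.350875
x=0.660000, y=1.350875:
  k1 = f(0.660000, 1.350875) = -0.882662
  k2 = f(0.990000, 1.059596) = -1.038510
  y ← 1.350875 + (0.33/2)·(-0.882662 + (-1.038510)) = 1.033881
y(0.99) ≈ 1.0339

1.0339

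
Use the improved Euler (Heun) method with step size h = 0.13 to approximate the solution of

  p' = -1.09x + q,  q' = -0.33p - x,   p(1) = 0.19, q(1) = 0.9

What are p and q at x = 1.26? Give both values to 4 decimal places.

0.0658, 0.5936

Heun on (p,q): k1 = f(x_n, state_n); k2 = f(x_n + h, state_n + h·k1); state_{n+1} = state_n + (h/2)·(k1 + k2).
1.000000: (0.190000, 0.900000)
  k1 = (-0.190000, -1.062700)
  predictor → (0.165300, 0.761849)
  k2 = (-0.469851, -1.184549)
  → (0.147110, 0.753929)
1.130000: (0.147110, 0.753929)
  k1 = (-0.477771, -1.178546)
  predictor → (0.084999, 0.600718)
  k2 = (-0.772682, -1.288050)
  → (0.065830, 0.593600)
(p(1.26), q(1.26)) ≈ (0.0658, 0.5936)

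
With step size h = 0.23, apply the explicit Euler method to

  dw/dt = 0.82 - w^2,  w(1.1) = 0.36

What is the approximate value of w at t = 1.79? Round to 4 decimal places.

0.7383

Euler: w_{n+1} = w_n + h·f(t_n, w_n).
t=1.100000, w=0.360000: f=0.690400 → w ← 0.360000 + 0.23·0.690400 = 0.518792
t=1.330000, w=0.518792: f=0.550855 → w ← 0.518792 + 0.23·0.550855 = 0.645489
t=1.560000, w=0.645489: f=0.403344 → w ← 0.645489 + 0.23·0.403344 = 0.738258
w(1.79) ≈ 0.7383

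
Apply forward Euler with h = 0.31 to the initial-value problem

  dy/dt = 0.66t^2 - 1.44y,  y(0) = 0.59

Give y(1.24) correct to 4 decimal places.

0.2819

Euler: y_{n+1} = y_n + h·f(t_n, y_n).
t=0.000000, y=0.590000: f=-0.849600 → y ← 0.590000 + 0.31·(-0.849600) = 0.326624
t=0.310000, y=0.326624: f=-0.406913 → y ← 0.326624 + 0.31·(-0.406913) = 0.200481
t=0.620000, y=0.200481: f=-0.034989 → y ← 0.200481 + 0.31·(-0.034989) = 0.189635
t=0.930000, y=0.189635: f=0.297760 → y ← 0.189635 + 0.31·0.297760 = 0.281940
y(1.24) ≈ 0.2819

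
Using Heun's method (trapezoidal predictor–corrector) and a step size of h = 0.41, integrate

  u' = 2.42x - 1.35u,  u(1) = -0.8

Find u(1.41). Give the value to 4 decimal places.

0.4413

Heun: k1 = f(x_n, u_n); k2 = f(x_n + h, u_n + h·k1); u_{n+1} = u_n + (h/2)·(k1 + k2).
x=1.000000, u=-0.800000:
  k1 = f(1.000000, -0.800000) = 3.500000
  k2 = f(1.410000, 0.635000) = 2.554950
  u ← -0.800000 + (0.41/2)·(3.500000 + 2.554950) = 0.441265
u(1.41) ≈ 0.4413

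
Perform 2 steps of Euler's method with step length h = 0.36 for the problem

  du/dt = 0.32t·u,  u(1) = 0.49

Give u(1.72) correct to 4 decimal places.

0.6321

Euler: u_{n+1} = u_n + h·f(t_n, u_n).
t=1.000000, u=0.490000: f=0.156800 → u ← 0.490000 + 0.36·0.156800 = 0.546448
t=1.360000, u=0.546448: f=0.237814 → u ← 0.546448 + 0.36·0.237814 = 0.632061
u(1.72) ≈ 0.6321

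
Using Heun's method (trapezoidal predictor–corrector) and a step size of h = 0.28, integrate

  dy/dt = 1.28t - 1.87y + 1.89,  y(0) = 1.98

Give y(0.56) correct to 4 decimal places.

1.5305

Heun: k1 = f(t_n, y_n); k2 = f(t_n + h, y_n + h·k1); y_{n+1} = y_n + (h/2)·(k1 + k2).
t=0.000000, y=1.980000:
  k1 = f(0.000000, 1.980000) = -1.812600
  k2 = f(0.280000, 1.472472) = -0.505123
  y ← 1.980000 + (0.28/2)·(-1.812600 + (-0.505123)) = 1.655519
t=0.280000, y=1.655519:
  k1 = f(0.280000, 1.655519) = -0.847420
  k2 = f(0.560000, 1.418241) = -0.045311
  y ← 1.655519 + (0.28/2)·(-0.847420 + (-0.045311)) = 1.530536
y(0.56) ≈ 1.5305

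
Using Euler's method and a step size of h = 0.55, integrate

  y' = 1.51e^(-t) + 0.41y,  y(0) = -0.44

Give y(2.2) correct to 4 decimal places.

Euler: y_{n+1} = y_n + h·f(t_n, y_n).
t=0.000000, y=-0.440000: f=1.329600 → y ← -0.440000 + 0.55·1.329600 = 0.291280
t=0.550000, y=0.291280: f=0.990619 → y ← 0.291280 + 0.55·0.990619 = 0.836120
t=1.100000, y=0.836120: f=0.845445 → y ← 0.836120 + 0.55·0.845445 = 1.301115
t=1.650000, y=1.301115: f=0.823453 → y ← 1.301115 + 0.55·0.823453 = 1.754014
y(2.2) ≈ 1.7540

1.7540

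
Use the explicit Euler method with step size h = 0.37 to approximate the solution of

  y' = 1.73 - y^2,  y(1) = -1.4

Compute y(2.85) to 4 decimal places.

Euler: y_{n+1} = y_n + h·f(x_n, y_n).
x=1.000000, y=-1.400000: f=-0.230000 → y ← -1.400000 + 0.37·(-0.230000) = -1.485100
x=1.370000, y=-1.485100: f=-0.475522 → y ← -1.485100 + 0.37·(-0.475522) = -1.661043
x=1.740000, y=-1.661043: f=-1.029064 → y ← -1.661043 + 0.37·(-1.029064) = -2.041797
x=2.110000, y=-2.041797: f=-2.438935 → y ← -2.041797 + 0.37·(-2.438935) = -2.944203
x=2.480000, y=-2.944203: f=-6.938330 → y ← -2.944203 + 0.37·(-6.938330) = -5.511385
y(2.85) ≈ -5.5114

-5.5114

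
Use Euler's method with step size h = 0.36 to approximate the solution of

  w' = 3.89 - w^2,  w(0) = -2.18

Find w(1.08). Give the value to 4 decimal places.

Euler: w_{n+1} = w_n + h·f(x_n, w_n).
x=0.000000, w=-2.180000: f=-0.862400 → w ← -2.180000 + 0.36·(-0.862400) = -2.490464
x=0.360000, w=-2.490464: f=-2.312411 → w ← -2.490464 + 0.36·(-2.312411) = -3.322932
x=0.720000, w=-3.322932: f=-7.151877 → w ← -3.322932 + 0.36·(-7.151877) = -5.897608
w(1.08) ≈ -5.8976

-5.8976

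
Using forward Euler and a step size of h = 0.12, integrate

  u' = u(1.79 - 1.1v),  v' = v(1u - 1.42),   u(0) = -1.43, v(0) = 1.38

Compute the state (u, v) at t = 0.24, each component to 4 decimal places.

Euler on (u,v): u_{n+1} = u_n + h·u', v_{n+1} = v_n + h·v'.
0.000000: (-1.430000, 1.380000); f=(-0.388960, -3.933000) → (-1.476675, 0.908040)
0.120000: (-1.476675, 0.908040); f=(-1.168280, -2.630297) → (-1.616869, 0.592404)
(u(0.24), v(0.24)) ≈ (-1.6169, 0.5924)

-1.6169, 0.5924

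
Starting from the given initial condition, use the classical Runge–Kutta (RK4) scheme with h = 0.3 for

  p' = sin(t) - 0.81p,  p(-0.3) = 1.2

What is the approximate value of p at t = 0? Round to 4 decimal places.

RK4: k1 = f(t_n, p_n); k2 = f(t_n + h/2, p_n + (h/2)·k1); k3 = f(t_n + h/2, p_n + (h/2)·k2); k4 = f(t_n + h, p_n + h·k3); p_{n+1} = p_n + (h/6)·(k1 + 2k2 + 2k3 + k4).
t=-0.300000, p=1.200000:
  k1 = f(-0.300000, 1.200000) = -1.267520
  k2 = f(-0.150000, 1.009872) = -0.967434
  k3 = f(-0.150000, 1.054885) = -1.003895
  k4 = f(0.000000, 0.898832) = -0.728054
  p ← 1.200000 + (0.3/6)·(k1 + 2k2 + 2k3 + k4) = 0.903088
p(0) ≈ 0.9031

0.9031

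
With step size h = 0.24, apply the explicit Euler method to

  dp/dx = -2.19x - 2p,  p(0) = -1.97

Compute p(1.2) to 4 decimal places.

-0.8622

Euler: p_{n+1} = p_n + h·f(x_n, p_n).
x=0.000000, p=-1.970000: f=3.940000 → p ← -1.970000 + 0.24·3.940000 = -1.024400
x=0.240000, p=-1.024400: f=1.523200 → p ← -1.024400 + 0.24·1.523200 = -0.658832
x=0.480000, p=-0.658832: f=0.266464 → p ← -0.658832 + 0.24·0.266464 = -0.594881
x=0.720000, p=-0.594881: f=-0.387039 → p ← -0.594881 + 0.24·(-0.387039) = -0.687770
x=0.960000, p=-0.687770: f=-0.726860 → p ← -0.687770 + 0.24·(-0.726860) = -0.862216
p(1.2) ≈ -0.8622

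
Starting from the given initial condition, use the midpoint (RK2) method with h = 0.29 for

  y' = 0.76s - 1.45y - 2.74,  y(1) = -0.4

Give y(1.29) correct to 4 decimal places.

Midpoint: k1 = f(s_n, y_n); k2 = f(s_n + h/2, y_n + (h/2)·k1); y_{n+1} = y_n + h·k2.
s=1.000000, y=-0.400000:
  k1 = f(1.000000, -0.400000) = -1.400000
  k2 = f(1.145000, -0.603000) = -0.995450
  y ← -0.400000 + 0.29·(-0.995450) = -0.688681
y(1.29) ≈ -0.6887

-0.6887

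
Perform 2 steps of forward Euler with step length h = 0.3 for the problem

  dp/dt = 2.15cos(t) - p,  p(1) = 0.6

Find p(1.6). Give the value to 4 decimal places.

Euler: p_{n+1} = p_n + h·f(t_n, p_n).
t=1.000000, p=0.600000: f=0.561650 → p ← 0.600000 + 0.3·0.561650 = 0.768495
t=1.300000, p=0.768495: f=-0.193373 → p ← 0.768495 + 0.3·(-0.193373) = 0.710483
p(1.6) ≈ 0.7105

0.7105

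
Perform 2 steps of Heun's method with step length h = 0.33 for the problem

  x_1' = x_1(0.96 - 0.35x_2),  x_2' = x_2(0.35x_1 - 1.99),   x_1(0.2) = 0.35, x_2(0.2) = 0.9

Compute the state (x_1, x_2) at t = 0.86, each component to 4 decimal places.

0.5855, 0.3006

Heun on (x_1,x_2): k1 = f(t_n, state_n); k2 = f(t_n + h, state_n + h·k1); state_{n+1} = state_n + (h/2)·(k1 + k2).
0.200000: (0.350000, 0.900000)
  k1 = (0.225750, -1.680750)
  predictor → (0.424497, 0.345353)
  k2 = (0.356207, -0.635941)
  → (0.446023, 0.517746)
0.530000: (0.446023, 0.517746)
  k1 = (0.347358, -0.949490)
  predictor → (0.560651, 0.204414)
  k2 = (0.498113, -0.366673)
  → (0.585526, 0.300579)
(x_1(0.86), x_2(0.86)) ≈ (0.5855, 0.3006)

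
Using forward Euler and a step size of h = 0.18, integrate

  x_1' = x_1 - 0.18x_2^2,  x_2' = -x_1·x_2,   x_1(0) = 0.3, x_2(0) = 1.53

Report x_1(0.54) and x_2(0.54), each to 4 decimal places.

Euler on (x_1,x_2): x_1_{n+1} = x_1_n + h·x_1', x_2_{n+1} = x_2_n + h·x_2'.
0.000000: (0.300000, 1.530000); f=(-0.121362, -0.459000) → (0.278155, 1.447380)
0.180000: (0.278155, 1.447380); f=(-0.098929, -0.402596) → (0.260348, 1.374913)
0.360000: (0.260348, 1.374913); f=(-0.079922, -0.357955) → (0.245962, 1.310481)
(x_1(0.54), x_2(0.54)) ≈ (0.2460, 1.3105)

0.2460, 1.3105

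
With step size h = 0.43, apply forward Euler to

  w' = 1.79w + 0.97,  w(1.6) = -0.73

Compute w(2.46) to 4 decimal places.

-1.1310

Euler: w_{n+1} = w_n + h·f(t_n, w_n).
t=1.600000, w=-0.730000: f=-0.336700 → w ← -0.730000 + 0.43·(-0.336700) = -0.874781
t=2.030000, w=-0.874781: f=-0.595858 → w ← -0.874781 + 0.43·(-0.595858) = -1.131000
w(2.46) ≈ -1.1310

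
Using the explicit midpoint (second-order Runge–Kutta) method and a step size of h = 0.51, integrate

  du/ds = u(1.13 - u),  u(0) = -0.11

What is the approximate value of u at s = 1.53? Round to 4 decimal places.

-0.8780

Midpoint: k1 = f(s_n, u_n); k2 = f(s_n + h/2, u_n + (h/2)·k1); u_{n+1} = u_n + h·k2.
s=0.000000, u=-0.110000:
  k1 = f(0.000000, -0.110000) = -0.136400
  k2 = f(0.255000, -0.144782) = -0.184565
  u ← -0.110000 + 0.51·(-0.184565) = -0.204128
s=0.510000, u=-0.204128:
  k1 = f(0.510000, -0.204128) = -0.272333
  k2 = f(0.765000, -0.273573) = -0.383980
  u ← -0.204128 + 0.51·(-0.383980) = -0.399958
s=1.020000, u=-0.399958:
  k1 = f(1.020000, -0.399958) = -0.611920
  k2 = f(1.275000, -0.555998) = -0.937411
  u ← -0.399958 + 0.51·(-0.937411) = -0.878038
u(1.53) ≈ -0.8780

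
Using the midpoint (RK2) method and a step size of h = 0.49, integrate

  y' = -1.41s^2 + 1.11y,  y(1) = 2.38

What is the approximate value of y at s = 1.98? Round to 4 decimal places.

Midpoint: k1 = f(s_n, y_n); k2 = f(s_n + h/2, y_n + (h/2)·k1); y_{n+1} = y_n + h·k2.
s=1.000000, y=2.380000:
  k1 = f(1.000000, 2.380000) = 1.231800
  k2 = f(1.245000, 2.681791) = 0.791253
  y ← 2.380000 + 0.49·0.791253 = 2.767714
s=1.490000, y=2.767714:
  k1 = f(1.490000, 2.767714) = -0.058179
  k2 = f(1.735000, 2.753460) = -1.188077
  y ← 2.767714 + 0.49·(-1.188077) = 2.185556
y(1.98) ≈ 2.1856

2.1856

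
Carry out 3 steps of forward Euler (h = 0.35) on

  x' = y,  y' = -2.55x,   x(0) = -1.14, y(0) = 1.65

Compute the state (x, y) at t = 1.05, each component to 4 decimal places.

1.4804, 2.8383

Euler on (x,y): x_{n+1} = x_n + h·x', y_{n+1} = y_n + h·y'.
0.000000: (-1.140000, 1.650000); f=(1.650000, 2.907000) → (-0.562500, 2.667450)
0.350000: (-0.562500, 2.667450); f=(2.667450, 1.434375) → (0.371107, 3.169481)
0.700000: (0.371107, 3.169481); f=(3.169481, -0.946324) → (1.480426, 2.838268)
(x(1.05), y(1.05)) ≈ (1.4804, 2.8383)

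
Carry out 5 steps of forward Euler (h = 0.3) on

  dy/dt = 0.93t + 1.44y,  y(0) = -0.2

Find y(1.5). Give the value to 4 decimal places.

Euler: y_{n+1} = y_n + h·f(t_n, y_n).
t=0.000000, y=-0.200000: f=-0.288000 → y ← -0.200000 + 0.3·(-0.288000) = -0.286400
t=0.300000, y=-0.286400: f=-0.133416 → y ← -0.286400 + 0.3·(-0.133416) = -0.326425
t=0.600000, y=-0.326425: f=0.087948 → y ← -0.326425 + 0.3·0.087948 = -0.300040
t=0.900000, y=-0.300040: f=0.404942 → y ← -0.300040 + 0.3·0.404942 = -0.178558
t=1.200000, y=-0.178558: f=0.858877 → y ← -0.178558 + 0.3·0.858877 = 0.079105
y(1.5) ≈ 0.0791

0.0791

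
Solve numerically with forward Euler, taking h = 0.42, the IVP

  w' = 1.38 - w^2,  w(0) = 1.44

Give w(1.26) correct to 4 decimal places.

1.1747

Euler: w_{n+1} = w_n + h·f(t_n, w_n).
t=0.000000, w=1.440000: f=-0.693600 → w ← 1.440000 + 0.42·(-0.693600) = 1.148688
t=0.420000, w=1.148688: f=0.060516 → w ← 1.148688 + 0.42·0.060516 = 1.174105
t=0.840000, w=1.174105: f=0.001478 → w ← 1.174105 + 0.42·0.001478 = 1.174726
w(1.26) ≈ 1.1747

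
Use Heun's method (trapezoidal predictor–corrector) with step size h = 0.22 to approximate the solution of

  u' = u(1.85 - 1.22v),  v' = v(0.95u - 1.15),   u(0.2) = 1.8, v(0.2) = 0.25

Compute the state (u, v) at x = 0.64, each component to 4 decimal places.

3.4206, 0.4257

Heun on (u,v): k1 = f(x_n, state_n); k2 = f(x_n + h, state_n + h·k1); state_{n+1} = state_n + (h/2)·(k1 + k2).
0.200000: (1.800000, 0.250000)
  k1 = (2.781000, 0.140000)
  predictor → (2.411820, 0.280800)
  k2 = (3.635635, 0.320457)
  → (2.505830, 0.300650)
0.420000: (2.505830, 0.300650)
  k1 = (3.716664, 0.369962)
  predictor → (3.323496, 0.382042)
  k2 = (4.599416, 0.766881)
  → (3.420599, 0.425703)
(u(0.64), v(0.64)) ≈ (3.4206, 0.4257)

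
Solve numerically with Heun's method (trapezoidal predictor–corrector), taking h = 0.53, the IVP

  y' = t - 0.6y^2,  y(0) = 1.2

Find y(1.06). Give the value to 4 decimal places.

1.1285

Heun: k1 = f(t_n, y_n); k2 = f(t_n + h, y_n + h·k1); y_{n+1} = y_n + (h/2)·(k1 + k2).
t=0.000000, y=1.200000:
  k1 = f(0.000000, 1.200000) = -0.864000
  k2 = f(0.530000, 0.742080) = 0.199590
  y ← 1.200000 + (0.53/2)·(-0.864000 + 0.199590) = 1.023931
t=0.530000, y=1.023931:
  k1 = f(0.530000, 1.023931) = -0.099061
  k2 = f(1.060000, 0.971429) = 0.493796
  y ← 1.023931 + (0.53/2)·(-0.099061 + 0.493796) = 1.128536
y(1.06) ≈ 1.1285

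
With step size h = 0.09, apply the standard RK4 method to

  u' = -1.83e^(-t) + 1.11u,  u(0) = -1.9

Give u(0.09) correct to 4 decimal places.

RK4: k1 = f(t_n, u_n); k2 = f(t_n + h/2, u_n + (h/2)·k1); k3 = f(t_n + h/2, u_n + (h/2)·k2); k4 = f(t_n + h, u_n + h·k3); u_{n+1} = u_n + (h/6)·(k1 + 2k2 + 2k3 + k4).
t=0.000000, u=-1.900000:
  k1 = f(0.000000, -1.900000) = -3.939000
  k2 = f(0.045000, -2.077255) = -4.055228
  k3 = f(0.045000, -2.082485) = -4.061034
  k4 = f(0.090000, -2.265493) = -4.187191
  u ← -1.900000 + (0.09/6)·(k1 + 2k2 + 2k3 + k4) = -2.265381
u(0.09) ≈ -2.2654

-2.2654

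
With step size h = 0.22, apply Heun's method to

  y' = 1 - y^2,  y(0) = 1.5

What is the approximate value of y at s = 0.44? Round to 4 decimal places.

1.1936

Heun: k1 = f(s_n, y_n); k2 = f(s_n + h, y_n + h·k1); y_{n+1} = y_n + (h/2)·(k1 + k2).
s=0.000000, y=1.500000:
  k1 = f(0.000000, 1.500000) = -1.250000
  k2 = f(0.220000, 1.225000) = -0.500625
  y ← 1.500000 + (0.22/2)·(-1.250000 + (-0.500625)) = 1.307431
s=0.220000, y=1.307431:
  k1 = f(0.220000, 1.307431) = -0.709376
  k2 = f(0.440000, 1.151368) = -0.325649
  y ← 1.307431 + (0.22/2)·(-0.709376 + (-0.325649)) = 1.193578
y(0.44) ≈ 1.1936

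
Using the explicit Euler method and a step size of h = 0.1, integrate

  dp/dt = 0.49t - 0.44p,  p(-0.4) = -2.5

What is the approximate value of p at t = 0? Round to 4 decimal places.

Euler: p_{n+1} = p_n + h·f(t_n, p_n).
t=-0.400000, p=-2.500000: f=0.904000 → p ← -2.500000 + 0.1·0.904000 = -2.409600
t=-0.300000, p=-2.409600: f=0.913224 → p ← -2.409600 + 0.1·0.913224 = -2.318278
t=-0.200000, p=-2.318278: f=0.922042 → p ← -2.318278 + 0.1·0.922042 = -2.226073
t=-0.100000, p=-2.226073: f=0.930472 → p ← -2.226073 + 0.1·0.930472 = -2.133026
p(0) ≈ -2.1330

-2.1330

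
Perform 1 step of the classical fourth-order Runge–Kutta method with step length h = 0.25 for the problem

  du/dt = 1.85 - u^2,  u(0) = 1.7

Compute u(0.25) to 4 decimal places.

1.5229

RK4: k1 = f(t_n, u_n); k2 = f(t_n + h/2, u_n + (h/2)·k1); k3 = f(t_n + h/2, u_n + (h/2)·k2); k4 = f(t_n + h, u_n + h·k3); u_{n+1} = u_n + (h/6)·(k1 + 2k2 + 2k3 + k4).
t=0.000000, u=1.700000:
  k1 = f(0.000000, 1.700000) = -1.040000
  k2 = f(0.125000, 1.570000) = -0.614900
  k3 = f(0.125000, 1.623137) = -0.784575
  k4 = f(0.250000, 1.503856) = -0.411583
  u ← 1.700000 + (0.25/6)·(k1 + 2k2 + 2k3 + k4) = 1.522894
u(0.25) ≈ 1.5229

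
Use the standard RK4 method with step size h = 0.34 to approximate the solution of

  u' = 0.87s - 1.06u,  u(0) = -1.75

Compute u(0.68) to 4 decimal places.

-0.6908

RK4: k1 = f(s_n, u_n); k2 = f(s_n + h/2, u_n + (h/2)·k1); k3 = f(s_n + h/2, u_n + (h/2)·k2); k4 = f(s_n + h, u_n + h·k3); u_{n+1} = u_n + (h/6)·(k1 + 2k2 + 2k3 + k4).
s=0.000000, u=-1.750000:
  k1 = f(0.000000, -1.750000) = 1.855000
  k2 = f(0.170000, -1.434650) = 1.668629
  k3 = f(0.170000, -1.466333) = 1.702213
  k4 = f(0.340000, -1.171248) = 1.537322
  u ← -1.750000 + (0.34/6)·(k1 + 2k2 + 2k3 + k4) = -1.175740
s=0.340000, u=-1.175740:
  k1 = f(0.340000, -1.175740) = 1.542084
  k2 = f(0.510000, -0.913585) = 1.412100
  k3 = f(0.510000, -0.935683) = 1.435524
  k4 = f(0.680000, -0.687662) = 1.320521
  u ← -1.175740 + (0.34/6)·(k1 + 2k2 + 2k3 + k4) = -0.690795
u(0.68) ≈ -0.6908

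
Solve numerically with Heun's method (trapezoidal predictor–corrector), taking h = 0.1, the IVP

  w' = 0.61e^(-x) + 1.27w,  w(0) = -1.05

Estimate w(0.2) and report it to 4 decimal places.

-1.2264

Heun: k1 = f(x_n, w_n); k2 = f(x_n + h, w_n + h·k1); w_{n+1} = w_n + (h/2)·(k1 + k2).
x=0.000000, w=-1.050000:
  k1 = f(0.000000, -1.050000) = -0.723500
  k2 = f(0.100000, -1.122350) = -0.873434
  w ← -1.050000 + (0.1/2)·(-0.723500 + (-0.873434)) = -1.129847
x=0.100000, w=-1.129847:
  k1 = f(0.100000, -1.129847) = -0.882954
  k2 = f(0.200000, -1.218142) = -1.047615
  w ← -1.129847 + (0.1/2)·(-0.882954 + (-1.047615)) = -1.226375
w(0.2) ≈ -1.2264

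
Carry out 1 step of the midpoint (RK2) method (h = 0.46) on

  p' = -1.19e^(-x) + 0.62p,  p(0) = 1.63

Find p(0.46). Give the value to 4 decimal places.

Midpoint: k1 = f(x_n, p_n); k2 = f(x_n + h/2, p_n + (h/2)·k1); p_{n+1} = p_n + h·k2.
x=0.000000, p=1.630000:
  k1 = f(0.000000, 1.630000) = -0.179400
  k2 = f(0.230000, 1.588738) = 0.039523
  p ← 1.630000 + 0.46·0.039523 = 1.648180
p(0.46) ≈ 1.6482

1.6482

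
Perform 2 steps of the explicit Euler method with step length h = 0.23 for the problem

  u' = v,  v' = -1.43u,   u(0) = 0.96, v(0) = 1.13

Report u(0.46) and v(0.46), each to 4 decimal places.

Euler on (u,v): u_{n+1} = u_n + h·u', v_{n+1} = v_n + h·v'.
0.000000: (0.960000, 1.130000); f=(1.130000, -1.372800) → (1.219900, 0.814256)
0.230000: (1.219900, 0.814256); f=(0.814256, -1.744457) → (1.407179, 0.413031)
(u(0.46), v(0.46)) ≈ (1.4072, 0.4130)

1.4072, 0.4130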